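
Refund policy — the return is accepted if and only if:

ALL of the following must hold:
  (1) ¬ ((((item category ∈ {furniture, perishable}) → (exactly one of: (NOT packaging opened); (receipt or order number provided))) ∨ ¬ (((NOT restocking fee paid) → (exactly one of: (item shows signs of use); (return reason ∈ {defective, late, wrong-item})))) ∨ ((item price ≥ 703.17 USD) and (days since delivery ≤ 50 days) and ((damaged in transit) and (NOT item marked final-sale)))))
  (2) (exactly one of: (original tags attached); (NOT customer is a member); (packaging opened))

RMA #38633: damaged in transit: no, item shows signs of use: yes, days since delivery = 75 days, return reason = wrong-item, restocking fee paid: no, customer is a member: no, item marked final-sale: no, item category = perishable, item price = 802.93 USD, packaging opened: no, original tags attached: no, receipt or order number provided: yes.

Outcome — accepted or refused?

Atomic conditions:
  item category ∈ {furniture, perishable}: perishable is in the set → true
  NOT packaging opened: no → true
  receipt or order number provided: yes → true
  NOT restocking fee paid: no → true
  item shows signs of use: yes → true
  return reason ∈ {defective, late, wrong-item}: wrong-item is in the set → true
  item price ≥ 703.17 USD: 802.93 ≥ 703.17 is true
  days since delivery ≤ 50 days: 75 ≤ 50 is false
  damaged in transit: no → false
  NOT item marked final-sale: no → true
  original tags attached: no → false
  NOT customer is a member: no → true
  packaging opened: no → false
Combine:
[1.1.1.2] exactly-one(true, true) = false
[1.1.1] true → false = false
[1.1.2.1.2] exactly-one(true, true) = false
[1.1.2.1] true → false = false
[1.1.2] NOT false = true
[1.1.3.3] false AND true = false
[1.1.3] true AND false AND false = false
[1.1] false OR true OR false = true
[1] NOT true = false
[2] exactly-one(false, true, false) = true
[root] false AND true = false
Overall: false → refused

Refused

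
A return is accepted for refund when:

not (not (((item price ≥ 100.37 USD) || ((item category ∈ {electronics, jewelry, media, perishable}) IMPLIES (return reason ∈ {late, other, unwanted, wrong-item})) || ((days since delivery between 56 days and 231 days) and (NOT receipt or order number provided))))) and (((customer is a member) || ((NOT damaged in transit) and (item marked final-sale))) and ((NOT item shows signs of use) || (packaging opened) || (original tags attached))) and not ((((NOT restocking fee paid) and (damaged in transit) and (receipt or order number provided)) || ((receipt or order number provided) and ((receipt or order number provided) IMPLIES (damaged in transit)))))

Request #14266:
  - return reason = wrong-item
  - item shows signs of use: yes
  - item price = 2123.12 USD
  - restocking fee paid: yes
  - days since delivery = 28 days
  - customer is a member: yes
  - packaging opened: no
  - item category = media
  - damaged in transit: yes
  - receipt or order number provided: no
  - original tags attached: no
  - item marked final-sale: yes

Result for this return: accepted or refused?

Refused

Atomic conditions:
  item price ≥ 100.37 USD: 2123.12 ≥ 100.37 is true
  item category ∈ {electronics, jewelry, media, perishable}: media is in the set → true
  return reason ∈ {late, other, unwanted, wrong-item}: wrong-item is in the set → true
  days since delivery between 56 days and 231 days: 28 in [56, 231] is false
  NOT receipt or order number provided: no → true
  customer is a member: yes → true
  NOT damaged in transit: yes → false
  item marked final-sale: yes → true
  NOT item shows signs of use: yes → false
  packaging opened: no → false
  original tags attached: no → false
  NOT restocking fee paid: yes → false
  damaged in transit: yes → true
  receipt or order number provided: no → false
Combine:
[1.1.1.2] true → true = true
[1.1.1.3] false AND true = false
[1.1.1] true OR true OR false = true
[1.1] NOT true = false
[1] NOT false = true
[2.1.2] false AND true = false
[2.1] true OR false = true
[2.2] false OR false OR false = false
[2] true AND false = false
[3.1.1] false AND true AND false = false
[3.1.2.2] false → true (antecedent false ⇒ implication holds) = true
[3.1.2] false AND true = false
[3.1] false OR false = false
[3] NOT false = true
[root] true AND false AND true = false
Overall: false → refused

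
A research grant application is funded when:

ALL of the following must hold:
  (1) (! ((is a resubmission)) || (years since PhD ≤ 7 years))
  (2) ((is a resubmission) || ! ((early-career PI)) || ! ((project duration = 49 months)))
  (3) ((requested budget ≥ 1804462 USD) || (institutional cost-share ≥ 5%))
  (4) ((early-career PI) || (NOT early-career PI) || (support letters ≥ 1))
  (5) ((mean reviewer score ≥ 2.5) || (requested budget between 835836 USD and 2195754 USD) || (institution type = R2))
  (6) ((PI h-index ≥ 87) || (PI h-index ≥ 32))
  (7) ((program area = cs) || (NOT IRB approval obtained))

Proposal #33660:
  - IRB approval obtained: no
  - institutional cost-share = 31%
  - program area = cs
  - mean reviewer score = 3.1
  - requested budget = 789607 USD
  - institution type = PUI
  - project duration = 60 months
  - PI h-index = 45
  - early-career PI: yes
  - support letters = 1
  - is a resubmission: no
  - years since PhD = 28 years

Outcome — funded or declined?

Funded

Atomic conditions:
  is a resubmission: no → false
  years since PhD ≤ 7 years: 28 ≤ 7 is false
  early-career PI: yes → true
  project duration = 49 months: 60 == 49 is false
  requested budget ≥ 1804462 USD: 789607 ≥ 1804462 is false
  institutional cost-share ≥ 5%: 31 ≥ 5 is true
  NOT early-career PI: yes → false
  support letters ≥ 1: 1 ≥ 1 is true
  mean reviewer score ≥ 2.5: 3.1 ≥ 2.5 is true
  requested budget between 835836 USD and 2195754 USD: 789607 in [835836, 2195754] is false
  institution type = R2: PUI == R2 is false
  PI h-index ≥ 87: 45 ≥ 87 is false
  PI h-index ≥ 32: 45 ≥ 32 is true
  program area = cs: cs == cs is true
  NOT IRB approval obtained: no → true
Combine:
[1.1] NOT false = true
[1] true OR false = true
[2.2] NOT true = false
[2.3] NOT false = true
[2] false OR false OR true = true
[3] false OR true = true
[4] true OR false OR true = true
[5] true OR false OR false = true
[6] false OR true = true
[7] true OR true = true
[root] true AND true AND true AND true AND true AND true AND true = true
Overall: true → funded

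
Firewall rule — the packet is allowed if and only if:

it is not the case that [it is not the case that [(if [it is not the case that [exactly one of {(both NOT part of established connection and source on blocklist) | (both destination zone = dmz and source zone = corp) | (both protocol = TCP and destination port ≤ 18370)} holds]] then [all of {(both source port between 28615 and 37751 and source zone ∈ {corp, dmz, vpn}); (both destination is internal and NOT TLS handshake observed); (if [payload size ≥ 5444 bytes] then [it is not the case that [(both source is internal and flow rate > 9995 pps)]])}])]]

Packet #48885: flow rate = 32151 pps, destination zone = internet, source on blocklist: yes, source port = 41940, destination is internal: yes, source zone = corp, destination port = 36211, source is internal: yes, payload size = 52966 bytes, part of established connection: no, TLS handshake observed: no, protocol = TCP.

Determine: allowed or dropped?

Atomic conditions:
  NOT part of established connection: no → true
  source on blocklist: yes → true
  destination zone = dmz: internet == dmz is false
  source zone = corp: corp == corp is true
  protocol = TCP: TCP == TCP is true
  destination port ≤ 18370: 36211 ≤ 18370 is false
  source port between 28615 and 37751: 41940 in [28615, 37751] is false
  source zone ∈ {corp, dmz, vpn}: corp is in the set → true
  destination is internal: yes → true
  NOT TLS handshake observed: no → true
  payload size ≥ 5444 bytes: 52966 ≥ 5444 is true
  source is internal: yes → true
  flow rate > 9995 pps: 32151 > 9995 is true
Combine:
[1.1.1.1.1] true AND true = true
[1.1.1.1.2] false AND true = false
[1.1.1.1.3] true AND false = false
[1.1.1.1] exactly-one(true, false, false) = true
[1.1.1] NOT true = false
[1.1.2.1] false AND true = false
[1.1.2.2] true AND true = true
[1.1.2.3.2.1] true AND true = true
[1.1.2.3.2] NOT true = false
[1.1.2.3] true → false = false
[1.1.2] false AND true AND false = false
[1.1] false → false (antecedent false ⇒ implication holds) = true
[1] NOT true = false
[root] NOT false = true
Overall: true → allowed

Allowed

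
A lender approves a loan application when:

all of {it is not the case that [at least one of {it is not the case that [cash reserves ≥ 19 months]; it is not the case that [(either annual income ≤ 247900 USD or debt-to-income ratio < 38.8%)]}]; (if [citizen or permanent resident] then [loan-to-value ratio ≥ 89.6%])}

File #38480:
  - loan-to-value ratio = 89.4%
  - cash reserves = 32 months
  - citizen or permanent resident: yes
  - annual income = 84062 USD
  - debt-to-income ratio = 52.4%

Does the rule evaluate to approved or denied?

Denied

Atomic conditions:
  cash reserves ≥ 19 months: 32 ≥ 19 is true
  annual income ≤ 247900 USD: 84062 ≤ 247900 is true
  debt-to-income ratio < 38.8%: 52.4 < 38.8 is false
  citizen or permanent resident: yes → true
  loan-to-value ratio ≥ 89.6%: 89.4 ≥ 89.6 is false
Combine:
[1.1.1] NOT true = false
[1.1.2.1] true OR false = true
[1.1.2] NOT true = false
[1.1] false OR false = false
[1] NOT false = true
[2] true → false = false
[root] true AND false = false
Overall: false → denied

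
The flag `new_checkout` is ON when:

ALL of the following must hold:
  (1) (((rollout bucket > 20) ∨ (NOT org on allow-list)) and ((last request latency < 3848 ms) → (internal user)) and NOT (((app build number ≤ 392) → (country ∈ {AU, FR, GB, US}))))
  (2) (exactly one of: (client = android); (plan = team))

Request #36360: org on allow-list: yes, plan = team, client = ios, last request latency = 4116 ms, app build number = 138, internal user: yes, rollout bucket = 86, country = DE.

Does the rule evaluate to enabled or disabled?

Enabled

Atomic conditions:
  rollout bucket > 20: 86 > 20 is true
  NOT org on allow-list: yes → false
  last request latency < 3848 ms: 4116 < 3848 is false
  internal user: yes → true
  app build number ≤ 392: 138 ≤ 392 is true
  country ∈ {AU, FR, GB, US}: DE is not in the set → false
  client = android: ios == android is false
  plan = team: team == team is true
Combine:
[1.1] true OR false = true
[1.2] false → true (antecedent false ⇒ implication holds) = true
[1.3.1] true → false = false
[1.3] NOT false = true
[1] true AND true AND true = true
[2] exactly-one(false, true) = true
[root] true AND true = true
Overall: true → enabled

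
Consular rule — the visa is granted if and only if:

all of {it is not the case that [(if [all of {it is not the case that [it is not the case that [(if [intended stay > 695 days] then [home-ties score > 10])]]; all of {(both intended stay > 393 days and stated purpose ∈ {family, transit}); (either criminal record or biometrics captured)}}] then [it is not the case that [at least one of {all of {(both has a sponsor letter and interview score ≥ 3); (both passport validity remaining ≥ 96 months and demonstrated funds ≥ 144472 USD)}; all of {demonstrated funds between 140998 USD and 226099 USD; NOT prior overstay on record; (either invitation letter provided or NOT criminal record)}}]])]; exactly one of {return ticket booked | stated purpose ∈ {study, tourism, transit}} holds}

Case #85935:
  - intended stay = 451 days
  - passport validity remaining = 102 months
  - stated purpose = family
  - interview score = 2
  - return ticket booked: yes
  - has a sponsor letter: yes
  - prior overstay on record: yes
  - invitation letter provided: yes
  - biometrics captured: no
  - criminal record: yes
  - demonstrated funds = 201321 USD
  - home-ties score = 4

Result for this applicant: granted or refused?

Refused

Atomic conditions:
  intended stay > 695 days: 451 > 695 is false
  home-ties score > 10: 4 > 10 is false
  intended stay > 393 days: 451 > 393 is true
  stated purpose ∈ {family, transit}: family is in the set → true
  criminal record: yes → true
  biometrics captured: no → false
  has a sponsor letter: yes → true
  interview score ≥ 3: 2 ≥ 3 is false
  passport validity remaining ≥ 96 months: 102 ≥ 96 is true
  demonstrated funds ≥ 144472 USD: 201321 ≥ 144472 is true
  demonstrated funds between 140998 USD and 226099 USD: 201321 in [140998, 226099] is true
  NOT prior overstay on record: yes → false
  invitation letter provided: yes → true
  NOT criminal record: yes → false
  return ticket booked: yes → true
  stated purpose ∈ {study, tourism, transit}: family is not in the set → false
Combine:
[1.1.1.1.1.1] false → false (antecedent false ⇒ implication holds) = true
[1.1.1.1.1] NOT true = false
[1.1.1.1] NOT false = true
[1.1.1.2.1] true AND true = true
[1.1.1.2.2] true OR false = true
[1.1.1.2] true AND true = true
[1.1.1] true AND true = true
[1.1.2.1.1.1] true AND false = false
[1.1.2.1.1.2] true AND true = true
[1.1.2.1.1] false AND true = false
[1.1.2.1.2.3] true OR false = true
[1.1.2.1.2] true AND false AND true = false
[1.1.2.1] false OR false = false
[1.1.2] NOT false = true
[1.1] true → true = true
[1] NOT true = false
[2] exactly-one(true, false) = true
[root] false AND true = false
Overall: false → refused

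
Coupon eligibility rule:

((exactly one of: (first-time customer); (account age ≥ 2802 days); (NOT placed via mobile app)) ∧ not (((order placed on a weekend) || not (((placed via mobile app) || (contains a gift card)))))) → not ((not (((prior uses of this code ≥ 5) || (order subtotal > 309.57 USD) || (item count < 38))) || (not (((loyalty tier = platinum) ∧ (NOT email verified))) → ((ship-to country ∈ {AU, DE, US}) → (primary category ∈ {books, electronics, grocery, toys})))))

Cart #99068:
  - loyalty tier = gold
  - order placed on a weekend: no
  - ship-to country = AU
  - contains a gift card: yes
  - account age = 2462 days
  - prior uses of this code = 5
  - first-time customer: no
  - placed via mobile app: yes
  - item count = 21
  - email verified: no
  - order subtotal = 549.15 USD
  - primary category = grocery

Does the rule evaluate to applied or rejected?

Applied

Atomic conditions:
  first-time customer: no → false
  account age ≥ 2802 days: 2462 ≥ 2802 is false
  NOT placed via mobile app: yes → false
  order placed on a weekend: no → false
  placed via mobile app: yes → true
  contains a gift card: yes → true
  prior uses of this code ≥ 5: 5 ≥ 5 is true
  order subtotal > 309.57 USD: 549.15 > 309.57 is true
  item count < 38: 21 < 38 is true
  loyalty tier = platinum: gold == platinum is false
  NOT email verified: no → true
  ship-to country ∈ {AU, DE, US}: AU is in the set → true
  primary category ∈ {books, electronics, grocery, toys}: grocery is in the set → true
Combine:
[1.1] exactly-one(false, false, false) = false
[1.2.1.2.1] true OR true = true
[1.2.1.2] NOT true = false
[1.2.1] false OR false = false
[1.2] NOT false = true
[1] false AND true = false
[2.1.1.1] true OR true OR true = true
[2.1.1] NOT true = false
[2.1.2.1.1] false AND true = false
[2.1.2.1] NOT false = true
[2.1.2.2] true → true = true
[2.1.2] true → true = true
[2.1] false OR true = true
[2] NOT true = false
[root] false → false (antecedent false ⇒ implication holds) = true
Overall: true → applied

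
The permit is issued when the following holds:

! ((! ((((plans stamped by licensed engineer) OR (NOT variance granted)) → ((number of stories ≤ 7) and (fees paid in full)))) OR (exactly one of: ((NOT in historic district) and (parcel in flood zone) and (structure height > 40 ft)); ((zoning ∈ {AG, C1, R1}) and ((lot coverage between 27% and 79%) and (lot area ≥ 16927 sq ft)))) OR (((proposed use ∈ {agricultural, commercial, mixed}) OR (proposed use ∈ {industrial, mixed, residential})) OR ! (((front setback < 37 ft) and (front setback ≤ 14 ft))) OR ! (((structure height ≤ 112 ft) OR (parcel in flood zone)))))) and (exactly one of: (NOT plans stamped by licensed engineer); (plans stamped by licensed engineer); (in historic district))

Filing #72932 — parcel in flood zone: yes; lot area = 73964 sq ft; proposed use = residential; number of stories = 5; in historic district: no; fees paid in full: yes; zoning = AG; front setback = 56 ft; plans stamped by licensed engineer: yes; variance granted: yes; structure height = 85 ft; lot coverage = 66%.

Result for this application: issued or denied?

Denied

Atomic conditions:
  plans stamped by licensed engineer: yes → true
  NOT variance granted: yes → false
  number of stories ≤ 7: 5 ≤ 7 is true
  fees paid in full: yes → true
  NOT in historic district: no → true
  parcel in flood zone: yes → true
  structure height > 40 ft: 85 > 40 is true
  zoning ∈ {AG, C1, R1}: AG is in the set → true
  lot coverage between 27% and 79%: 66 in [27, 79] is true
  lot area ≥ 16927 sq ft: 73964 ≥ 16927 is true
  proposed use ∈ {agricultural, commercial, mixed}: residential is not in the set → false
  proposed use ∈ {industrial, mixed, residential}: residential is in the set → true
  front setback < 37 ft: 56 < 37 is false
  front setback ≤ 14 ft: 56 ≤ 14 is false
  structure height ≤ 112 ft: 85 ≤ 112 is true
  NOT plans stamped by licensed engineer: yes → false
  in historic district: no → false
Combine:
[1.1.1.1.1] true OR false = true
[1.1.1.1.2] true AND true = true
[1.1.1.1] true → true = true
[1.1.1] NOT true = false
[1.1.2.1] true AND true AND true = true
[1.1.2.2.2] true AND true = true
[1.1.2.2] true AND true = true
[1.1.2] exactly-one(true, true) = false
[1.1.3.1] false OR true = true
[1.1.3.2.1] false AND false = false
[1.1.3.2] NOT false = true
[1.1.3.3.1] true OR true = true
[1.1.3.3] NOT true = false
[1.1.3] true OR true OR false = true
[1.1] false OR false OR true = true
[1] NOT true = false
[2] exactly-one(false, true, false) = true
[root] false AND true = false
Overall: false → denied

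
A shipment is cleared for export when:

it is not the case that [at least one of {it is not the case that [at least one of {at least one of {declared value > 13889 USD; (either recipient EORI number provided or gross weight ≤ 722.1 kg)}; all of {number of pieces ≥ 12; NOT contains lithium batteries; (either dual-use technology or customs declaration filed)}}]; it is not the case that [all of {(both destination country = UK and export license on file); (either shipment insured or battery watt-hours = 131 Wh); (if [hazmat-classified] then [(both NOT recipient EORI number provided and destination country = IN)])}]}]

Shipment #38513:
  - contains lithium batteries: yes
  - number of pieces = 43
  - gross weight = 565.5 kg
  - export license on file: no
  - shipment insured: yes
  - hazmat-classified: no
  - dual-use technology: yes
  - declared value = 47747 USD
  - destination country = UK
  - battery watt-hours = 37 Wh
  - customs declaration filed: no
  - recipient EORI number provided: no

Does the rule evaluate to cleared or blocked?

Blocked

Atomic conditions:
  declared value > 13889 USD: 47747 > 13889 is true
  recipient EORI number provided: no → false
  gross weight ≤ 722.1 kg: 565.5 ≤ 722.1 is true
  number of pieces ≥ 12: 43 ≥ 12 is true
  NOT contains lithium batteries: yes → false
  dual-use technology: yes → true
  customs declaration filed: no → false
  destination country = UK: UK == UK is true
  export license on file: no → false
  shipment insured: yes → true
  battery watt-hours = 131 Wh: 37 == 131 is false
  hazmat-classified: no → false
  NOT recipient EORI number provided: no → true
  destination country = IN: UK == IN is false
Combine:
[1.1.1.1.2] false OR true = true
[1.1.1.1] true OR true = true
[1.1.1.2.3] true OR false = true
[1.1.1.2] true AND false AND true = false
[1.1.1] true OR false = true
[1.1] NOT true = false
[1.2.1.1] true AND false = false
[1.2.1.2] true OR false = true
[1.2.1.3.2] true AND false = false
[1.2.1.3] false → false (antecedent false ⇒ implication holds) = true
[1.2.1] false AND true AND true = false
[1.2] NOT false = true
[1] false OR true = true
[root] NOT true = false
Overall: false → blocked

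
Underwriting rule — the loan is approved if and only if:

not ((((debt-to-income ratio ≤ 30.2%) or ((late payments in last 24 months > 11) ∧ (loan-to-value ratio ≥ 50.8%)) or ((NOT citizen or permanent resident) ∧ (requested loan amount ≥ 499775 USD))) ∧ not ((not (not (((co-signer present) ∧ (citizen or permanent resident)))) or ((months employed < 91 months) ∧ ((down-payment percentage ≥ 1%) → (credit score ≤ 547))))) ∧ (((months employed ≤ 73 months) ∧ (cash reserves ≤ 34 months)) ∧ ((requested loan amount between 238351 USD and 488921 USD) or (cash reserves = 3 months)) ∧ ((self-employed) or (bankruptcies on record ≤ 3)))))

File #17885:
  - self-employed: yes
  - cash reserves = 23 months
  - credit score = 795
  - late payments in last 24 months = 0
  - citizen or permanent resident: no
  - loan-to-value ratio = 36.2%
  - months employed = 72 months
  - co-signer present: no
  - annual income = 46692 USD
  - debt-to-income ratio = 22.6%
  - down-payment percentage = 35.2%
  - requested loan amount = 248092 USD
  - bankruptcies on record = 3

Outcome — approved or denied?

Atomic conditions:
  debt-to-income ratio ≤ 30.2%: 22.6 ≤ 30.2 is true
  late payments in last 24 months > 11: 0 > 11 is false
  loan-to-value ratio ≥ 50.8%: 36.2 ≥ 50.8 is false
  NOT citizen or permanent resident: no → true
  requested loan amount ≥ 499775 USD: 248092 ≥ 499775 is false
  co-signer present: no → false
  citizen or permanent resident: no → false
  months employed < 91 months: 72 < 91 is true
  down-payment percentage ≥ 1%: 35.2 ≥ 1 is true
  credit score ≤ 547: 795 ≤ 547 is false
  months employed ≤ 73 months: 72 ≤ 73 is true
  cash reserves ≤ 34 months: 23 ≤ 34 is true
  requested loan amount between 238351 USD and 488921 USD: 248092 in [238351, 488921] is true
  cash reserves = 3 months: 23 == 3 is false
  self-employed: yes → true
  bankruptcies on record ≤ 3: 3 ≤ 3 is true
Combine:
[1.1.2] false AND false = false
[1.1.3] true AND false = false
[1.1] true OR false OR false = true
[1.2.1.1.1.1] false AND false = false
[1.2.1.1.1] NOT false = true
[1.2.1.1] NOT true = false
[1.2.1.2.2] true → false = false
[1.2.1.2] true AND false = false
[1.2.1] false OR false = false
[1.2] NOT false = true
[1.3.1] true AND true = true
[1.3.2] true OR false = true
[1.3.3] true OR true = true
[1.3] true AND true AND true = true
[1] true AND true AND true = true
[root] NOT true = false
Overall: false → denied

Denied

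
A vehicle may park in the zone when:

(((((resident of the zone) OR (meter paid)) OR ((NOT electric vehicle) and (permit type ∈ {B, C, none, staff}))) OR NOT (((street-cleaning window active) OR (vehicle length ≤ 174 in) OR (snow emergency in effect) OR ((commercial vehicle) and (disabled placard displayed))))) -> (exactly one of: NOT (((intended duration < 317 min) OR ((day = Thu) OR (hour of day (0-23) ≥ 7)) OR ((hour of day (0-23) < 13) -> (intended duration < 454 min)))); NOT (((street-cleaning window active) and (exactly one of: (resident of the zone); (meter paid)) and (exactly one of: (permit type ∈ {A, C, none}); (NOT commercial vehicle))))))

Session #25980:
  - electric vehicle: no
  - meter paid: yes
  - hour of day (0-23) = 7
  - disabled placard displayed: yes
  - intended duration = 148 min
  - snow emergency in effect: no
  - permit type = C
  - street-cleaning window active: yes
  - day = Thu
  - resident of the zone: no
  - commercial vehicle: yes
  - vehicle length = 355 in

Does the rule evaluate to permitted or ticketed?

Ticketed

Atomic conditions:
  resident of the zone: no → false
  meter paid: yes → true
  NOT electric vehicle: no → true
  permit type ∈ {B, C, none, staff}: C is in the set → true
  street-cleaning window active: yes → true
  vehicle length ≤ 174 in: 355 ≤ 174 is false
  snow emergency in effect: no → false
  commercial vehicle: yes → true
  disabled placard displayed: yes → true
  intended duration < 317 min: 148 < 317 is true
  day = Thu: Thu == Thu is true
  hour of day (0-23) ≥ 7: 7 ≥ 7 is true
  hour of day (0-23) < 13: 7 < 13 is true
  intended duration < 454 min: 148 < 454 is true
  permit type ∈ {A, C, none}: C is in the set → true
  NOT commercial vehicle: yes → false
Combine:
[1.1.1] false OR true = true
[1.1.2] true AND true = true
[1.1] true OR true = true
[1.2.1.4] true AND true = true
[1.2.1] true OR false OR false OR true = true
[1.2] NOT true = false
[1] true OR false = true
[2.1.1.2] true OR true = true
[2.1.1.3] true → true = true
[2.1.1] true OR true OR true = true
[2.1] NOT true = false
[2.2.1.2] exactly-one(false, true) = true
[2.2.1.3] exactly-one(true, false) = true
[2.2.1] true AND true AND true = true
[2.2] NOT true = false
[2] exactly-one(false, false) = false
[root] true → false = false
Overall: false → ticketed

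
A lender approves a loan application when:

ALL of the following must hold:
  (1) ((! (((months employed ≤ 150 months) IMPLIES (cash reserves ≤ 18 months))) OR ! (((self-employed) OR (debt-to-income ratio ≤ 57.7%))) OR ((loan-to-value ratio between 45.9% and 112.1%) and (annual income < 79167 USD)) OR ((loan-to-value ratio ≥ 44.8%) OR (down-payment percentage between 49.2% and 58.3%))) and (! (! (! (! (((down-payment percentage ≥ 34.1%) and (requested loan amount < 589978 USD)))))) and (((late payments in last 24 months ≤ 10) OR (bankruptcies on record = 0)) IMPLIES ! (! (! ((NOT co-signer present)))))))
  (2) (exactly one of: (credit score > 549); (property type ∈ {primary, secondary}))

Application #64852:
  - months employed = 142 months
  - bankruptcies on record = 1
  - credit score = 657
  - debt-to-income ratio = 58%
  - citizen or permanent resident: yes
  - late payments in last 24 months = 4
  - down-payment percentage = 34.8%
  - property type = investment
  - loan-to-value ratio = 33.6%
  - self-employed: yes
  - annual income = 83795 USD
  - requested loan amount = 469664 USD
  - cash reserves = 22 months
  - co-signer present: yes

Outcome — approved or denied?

Approved

Atomic conditions:
  months employed ≤ 150 months: 142 ≤ 150 is true
  cash reserves ≤ 18 months: 22 ≤ 18 is false
  self-employed: yes → true
  debt-to-income ratio ≤ 57.7%: 58 ≤ 57.7 is false
  loan-to-value ratio between 45.9% and 112.1%: 33.6 in [45.9, 112.1] is false
  annual income < 79167 USD: 83795 < 79167 is false
  loan-to-value ratio ≥ 44.8%: 33.6 ≥ 44.8 is false
  down-payment percentage between 49.2% and 58.3%: 34.8 in [49.2, 58.3] is false
  down-payment percentage ≥ 34.1%: 34.8 ≥ 34.1 is true
  requested loan amount < 589978 USD: 469664 < 589978 is true
  late payments in last 24 months ≤ 10: 4 ≤ 10 is true
  bankruptcies on record = 0: 1 == 0 is false
  NOT co-signer present: yes → false
  credit score > 549: 657 > 549 is true
  property type ∈ {primary, secondary}: investment is not in the set → false
Combine:
[1.1.1.1] true → false = false
[1.1.1] NOT false = true
[1.1.2.1] true OR false = true
[1.1.2] NOT true = false
[1.1.3] false AND false = false
[1.1.4] false OR false = false
[1.1] true OR false OR false OR false = true
[1.2.1.1.1.1.1] true AND true = true
[1.2.1.1.1.1] NOT true = false
[1.2.1.1.1] NOT false = true
[1.2.1.1] NOT true = false
[1.2.1] NOT false = true
[1.2.2.1] true OR false = true
[1.2.2.2.1.1] NOT false = true
[1.2.2.2.1] NOT true = false
[1.2.2.2] NOT false = true
[1.2.2] true → true = true
[1.2] true AND true = true
[1] true AND true = true
[2] exactly-one(true, false) = true
[root] true AND true = true
Overall: true → approved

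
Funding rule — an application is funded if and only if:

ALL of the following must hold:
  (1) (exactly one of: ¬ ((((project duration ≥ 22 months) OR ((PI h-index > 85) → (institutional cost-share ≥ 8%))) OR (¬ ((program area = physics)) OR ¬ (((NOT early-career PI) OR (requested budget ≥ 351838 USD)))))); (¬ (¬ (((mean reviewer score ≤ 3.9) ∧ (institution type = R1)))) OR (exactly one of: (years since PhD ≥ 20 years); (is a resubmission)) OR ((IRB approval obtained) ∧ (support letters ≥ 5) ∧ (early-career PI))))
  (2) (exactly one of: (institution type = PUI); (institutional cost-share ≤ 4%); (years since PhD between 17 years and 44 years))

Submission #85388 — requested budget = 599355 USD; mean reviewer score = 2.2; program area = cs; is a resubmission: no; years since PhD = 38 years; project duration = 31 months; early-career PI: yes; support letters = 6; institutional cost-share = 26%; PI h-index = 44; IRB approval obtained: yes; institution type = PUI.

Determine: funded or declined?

Atomic conditions:
  project duration ≥ 22 months: 31 ≥ 22 is true
  PI h-index > 85: 44 > 85 is false
  institutional cost-share ≥ 8%: 26 ≥ 8 is true
  program area = physics: cs == physics is false
  NOT early-career PI: yes → false
  requested budget ≥ 351838 USD: 599355 ≥ 351838 is true
  mean reviewer score ≤ 3.9: 2.2 ≤ 3.9 is true
  institution type = R1: PUI == R1 is false
  years since PhD ≥ 20 years: 38 ≥ 20 is true
  is a resubmission: no → false
  IRB approval obtained: yes → true
  support letters ≥ 5: 6 ≥ 5 is true
  early-career PI: yes → true
  institution type = PUI: PUI == PUI is true
  institutional cost-share ≤ 4%: 26 ≤ 4 is false
  years since PhD between 17 years and 44 years: 38 in [17, 44] is true
Combine:
[1.1.1.1.2] false → true (antecedent false ⇒ implication holds) = true
[1.1.1.1] true OR true = true
[1.1.1.2.1] NOT false = true
[1.1.1.2.2.1] false OR true = true
[1.1.1.2.2] NOT true = false
[1.1.1.2] true OR false = true
[1.1.1] true OR true = true
[1.1] NOT true = false
[1.2.1.1.1] true AND false = false
[1.2.1.1] NOT false = true
[1.2.1] NOT true = false
[1.2.2] exactly-one(true, false) = true
[1.2.3] true AND true AND true = true
[1.2] false OR true OR true = true
[1] exactly-one(false, true) = true
[2] exactly-one(true, false, true) = false
[root] true AND false = false
Overall: false → declined

Declined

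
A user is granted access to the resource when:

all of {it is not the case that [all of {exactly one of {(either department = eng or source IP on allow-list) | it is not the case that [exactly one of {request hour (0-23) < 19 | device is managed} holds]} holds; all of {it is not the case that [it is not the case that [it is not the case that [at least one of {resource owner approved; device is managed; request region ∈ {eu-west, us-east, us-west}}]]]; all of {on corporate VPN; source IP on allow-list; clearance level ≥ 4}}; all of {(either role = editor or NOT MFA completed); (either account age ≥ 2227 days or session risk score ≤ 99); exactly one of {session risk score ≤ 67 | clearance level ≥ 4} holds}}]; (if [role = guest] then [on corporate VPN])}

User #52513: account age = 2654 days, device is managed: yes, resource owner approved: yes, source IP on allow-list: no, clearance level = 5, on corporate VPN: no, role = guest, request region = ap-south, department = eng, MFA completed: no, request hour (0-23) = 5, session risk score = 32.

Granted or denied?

Atomic conditions:
  department = eng: eng == eng is true
  source IP on allow-list: no → false
  request hour (0-23) < 19: 5 < 19 is true
  device is managed: yes → true
  resource owner approved: yes → true
  request region ∈ {eu-west, us-east, us-west}: ap-south is not in the set → false
  on corporate VPN: no → false
  clearance level ≥ 4: 5 ≥ 4 is true
  role = editor: guest == editor is false
  NOT MFA completed: no → true
  account age ≥ 2227 days: 2654 ≥ 2227 is true
  session risk score ≤ 99: 32 ≤ 99 is true
  session risk score ≤ 67: 32 ≤ 67 is true
  role = guest: guest == guest is true
Combine:
[1.1.1.1] true OR false = true
[1.1.1.2.1] exactly-one(true, true) = false
[1.1.1.2] NOT false = true
[1.1.1] exactly-one(true, true) = false
[1.1.2.1.1.1.1] true OR true OR false = true
[1.1.2.1.1.1] NOT true = false
[1.1.2.1.1] NOT false = true
[1.1.2.1] NOT true = false
[1.1.2.2] false AND false AND true = false
[1.1.2] false AND false = false
[1.1.3.1] false OR true = true
[1.1.3.2] true OR true = true
[1.1.3.3] exactly-one(true, true) = false
[1.1.3] true AND true AND false = false
[1.1] false AND false AND false = false
[1] NOT false = true
[2] true → false = false
[root] true AND false = false
Overall: false → denied

Denied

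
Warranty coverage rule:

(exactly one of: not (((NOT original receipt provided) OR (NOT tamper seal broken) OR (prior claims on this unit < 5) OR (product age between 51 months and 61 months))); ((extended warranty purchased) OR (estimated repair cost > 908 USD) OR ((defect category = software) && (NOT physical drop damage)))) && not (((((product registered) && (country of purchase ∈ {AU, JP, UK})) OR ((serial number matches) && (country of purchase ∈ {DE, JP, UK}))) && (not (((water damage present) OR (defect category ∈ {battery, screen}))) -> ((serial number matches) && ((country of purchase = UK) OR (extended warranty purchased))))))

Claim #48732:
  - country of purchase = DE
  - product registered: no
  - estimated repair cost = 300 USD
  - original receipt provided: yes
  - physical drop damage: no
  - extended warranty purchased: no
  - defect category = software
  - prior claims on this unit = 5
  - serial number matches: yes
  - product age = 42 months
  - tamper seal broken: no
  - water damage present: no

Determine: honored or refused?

Atomic conditions:
  NOT original receipt provided: yes → false
  NOT tamper seal broken: no → true
  prior claims on this unit < 5: 5 < 5 is false
  product age between 51 months and 61 months: 42 in [51, 61] is false
  extended warranty purchased: no → false
  estimated repair cost > 908 USD: 300 > 908 is false
  defect category = software: software == software is true
  NOT physical drop damage: no → true
  product registered: no → false
  country of purchase ∈ {AU, JP, UK}: DE is not in the set → false
  serial number matches: yes → true
  country of purchase ∈ {DE, JP, UK}: DE is in the set → true
  water damage present: no → false
  defect category ∈ {battery, screen}: software is not in the set → false
  country of purchase = UK: DE == UK is false
Combine:
[1.1.1] false OR true OR false OR false = true
[1.1] NOT true = false
[1.2.3] true AND true = true
[1.2] false OR false OR true = true
[1] exactly-one(false, true) = true
[2.1.1.1] false AND false = false
[2.1.1.2] true AND true = true
[2.1.1] false OR true = true
[2.1.2.1.1] false OR false = false
[2.1.2.1] NOT false = true
[2.1.2.2.2] false OR false = false
[2.1.2.2] true AND false = false
[2.1.2] true → false = false
[2.1] true AND false = false
[2] NOT false = true
[root] true AND true = true
Overall: true → honored

Honored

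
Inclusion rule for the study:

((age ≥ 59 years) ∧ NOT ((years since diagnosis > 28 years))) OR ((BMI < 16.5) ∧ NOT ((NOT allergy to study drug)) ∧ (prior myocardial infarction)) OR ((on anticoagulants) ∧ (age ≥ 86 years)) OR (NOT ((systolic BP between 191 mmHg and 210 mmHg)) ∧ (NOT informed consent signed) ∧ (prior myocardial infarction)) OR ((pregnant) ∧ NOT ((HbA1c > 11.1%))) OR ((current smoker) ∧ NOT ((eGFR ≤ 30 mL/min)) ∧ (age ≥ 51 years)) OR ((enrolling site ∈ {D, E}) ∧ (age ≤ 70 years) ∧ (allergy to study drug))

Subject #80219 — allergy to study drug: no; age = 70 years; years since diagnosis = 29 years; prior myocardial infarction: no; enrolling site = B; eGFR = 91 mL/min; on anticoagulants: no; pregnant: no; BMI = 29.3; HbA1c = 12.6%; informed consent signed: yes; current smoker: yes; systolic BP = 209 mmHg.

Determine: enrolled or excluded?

Enrolled

Atomic conditions:
  age ≥ 59 years: 70 ≥ 59 is true
  years since diagnosis > 28 years: 29 > 28 is true
  BMI < 16.5: 29.3 < 16.5 is false
  NOT allergy to study drug: no → true
  prior myocardial infarction: no → false
  on anticoagulants: no → false
  age ≥ 86 years: 70 ≥ 86 is false
  systolic BP between 191 mmHg and 210 mmHg: 209 in [191, 210] is true
  NOT informed consent signed: yes → false
  pregnant: no → false
  HbA1c > 11.1%: 12.6 > 11.1 is true
  current smoker: yes → true
  eGFR ≤ 30 mL/min: 91 ≤ 30 is false
  age ≥ 51 years: 70 ≥ 51 is true
  enrolling site ∈ {D, E}: B is not in the set → false
  age ≤ 70 years: 70 ≤ 70 is true
  allergy to study drug: no → false
Combine:
[1.2] NOT true = false
[1] true AND false = false
[2.2] NOT true = false
[2] false AND false AND false = false
[3] false AND false = false
[4.1] NOT true = false
[4] false AND false AND false = false
[5.2] NOT true = false
[5] false AND false = false
[6.2] NOT false = true
[6] true AND true AND true = true
[7] false AND true AND false = false
[root] false OR false OR false OR false OR false OR true OR false = true
Overall: true → enrolled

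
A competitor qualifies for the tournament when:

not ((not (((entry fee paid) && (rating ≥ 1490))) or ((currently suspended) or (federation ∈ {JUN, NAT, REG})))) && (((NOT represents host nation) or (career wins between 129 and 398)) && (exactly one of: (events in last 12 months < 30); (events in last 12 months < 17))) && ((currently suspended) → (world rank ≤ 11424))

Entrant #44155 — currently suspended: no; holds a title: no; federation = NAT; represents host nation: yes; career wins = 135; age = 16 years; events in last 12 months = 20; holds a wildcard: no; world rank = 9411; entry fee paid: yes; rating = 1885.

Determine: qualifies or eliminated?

Atomic conditions:
  entry fee paid: yes → true
  rating ≥ 1490: 1885 ≥ 1490 is true
  currently suspended: no → false
  federation ∈ {JUN, NAT, REG}: NAT is in the set → true
  NOT represents host nation: yes → false
  career wins between 129 and 398: 135 in [129, 398] is true
  events in last 12 months < 30: 20 < 30 is true
  events in last 12 months < 17: 20 < 17 is false
  world rank ≤ 11424: 9411 ≤ 11424 is true
Combine:
[1.1.1.1] true AND true = true
[1.1.1] NOT true = false
[1.1.2] false OR true = true
[1.1] false OR true = true
[1] NOT true = false
[2.1] false OR true = true
[2.2] exactly-one(true, false) = true
[2] true AND true = true
[3] false → true (antecedent false ⇒ implication holds) = true
[root] false AND true AND true = false
Overall: false → eliminated

Eliminated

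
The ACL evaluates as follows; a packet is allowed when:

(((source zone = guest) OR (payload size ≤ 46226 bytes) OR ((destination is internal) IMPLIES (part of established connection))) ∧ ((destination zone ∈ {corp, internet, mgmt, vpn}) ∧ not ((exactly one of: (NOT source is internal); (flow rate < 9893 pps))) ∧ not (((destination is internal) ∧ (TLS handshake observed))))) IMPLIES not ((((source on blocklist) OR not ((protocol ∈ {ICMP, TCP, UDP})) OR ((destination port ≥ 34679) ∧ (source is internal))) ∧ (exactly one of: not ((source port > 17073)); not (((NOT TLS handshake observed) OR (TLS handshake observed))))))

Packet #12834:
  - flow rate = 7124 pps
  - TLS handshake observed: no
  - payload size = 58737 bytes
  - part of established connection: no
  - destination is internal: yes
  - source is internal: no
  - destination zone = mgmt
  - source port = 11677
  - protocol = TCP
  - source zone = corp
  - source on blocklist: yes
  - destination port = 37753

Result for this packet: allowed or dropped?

Atomic conditions:
  source zone = guest: corp == guest is false
  payload size ≤ 46226 bytes: 58737 ≤ 46226 is false
  destination is internal: yes → true
  part of established connection: no → false
  destination zone ∈ {corp, internet, mgmt, vpn}: mgmt is in the set → true
  NOT source is internal: no → true
  flow rate < 9893 pps: 7124 < 9893 is true
  TLS handshake observed: no → false
  source on blocklist: yes → true
  protocol ∈ {ICMP, TCP, UDP}: TCP is in the set → true
  destination port ≥ 34679: 37753 ≥ 34679 is true
  source is internal: no → false
  source port > 17073: 11677 > 17073 is false
  NOT TLS handshake observed: no → true
Combine:
[1.1.3] true → false = false
[1.1] false OR false OR false = false
[1.2.2.1] exactly-one(true, true) = false
[1.2.2] NOT false = true
[1.2.3.1] true AND false = false
[1.2.3] NOT false = true
[1.2] true AND true AND true = true
[1] false AND true = false
[2.1.1.2] NOT true = false
[2.1.1.3] true AND false = false
[2.1.1] true OR false OR false = true
[2.1.2.1] NOT false = true
[2.1.2.2.1] true OR false = true
[2.1.2.2] NOT true = false
[2.1.2] exactly-one(true, false) = true
[2.1] true AND true = true
[2] NOT true = false
[root] false → false (antecedent false ⇒ implication holds) = true
Overall: true → allowed

Allowed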